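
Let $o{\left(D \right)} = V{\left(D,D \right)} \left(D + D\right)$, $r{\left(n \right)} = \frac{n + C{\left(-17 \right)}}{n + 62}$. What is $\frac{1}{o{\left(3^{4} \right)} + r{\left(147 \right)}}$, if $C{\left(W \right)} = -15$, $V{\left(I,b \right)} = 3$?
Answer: $\frac{19}{9246} \approx 0.0020549$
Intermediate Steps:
$r{\left(n \right)} = \frac{-15 + n}{62 + n}$ ($r{\left(n \right)} = \frac{n - 15}{n + 62} = \frac{-15 + n}{62 + n}$)
$o{\left(D \right)} = 6 D$ ($o{\left(D \right)} = 3 \left(D + D\right) = 3 \cdot 2 D = 6 D$)
$\frac{1}{o{\left(3^{4} \right)} + r{\left(147 \right)}} = \frac{1}{6 \cdot 3^{4} + \frac{-15 + 147}{62 + 147}} = \frac{1}{6 \cdot 81 + \frac{1}{209} \cdot 132} = \frac{1}{486 + \frac{1}{209} \cdot 132} = \frac{1}{486 + \frac{12}{19}} = \frac{1}{\frac{9246}{19}} = \frac{19}{9246}$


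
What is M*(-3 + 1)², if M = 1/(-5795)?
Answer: -4/5795 ≈ -0.00069025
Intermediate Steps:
M = -1/5795 ≈ -0.00017256
M*(-3 + 1)² = -(-3 + 1)²/5795 = -1/5795*(-2)² = -1/5795*4 = -4/5795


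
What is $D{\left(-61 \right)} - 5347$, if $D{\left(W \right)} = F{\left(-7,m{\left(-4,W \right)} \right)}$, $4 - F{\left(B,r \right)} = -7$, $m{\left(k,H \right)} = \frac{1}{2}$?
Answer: $-5336$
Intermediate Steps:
$m{\left(k,H \right)} = \frac{1}{2}$
$F{\left(B,r \right)} = 11$ ($F{\left(B,r \right)} = 4 - -7 = 4 + 7 = 11$)
$D{\left(W \right)} = 11$
$D{\left(-61 \right)} - 5347 = 11 - 5347 = -5336$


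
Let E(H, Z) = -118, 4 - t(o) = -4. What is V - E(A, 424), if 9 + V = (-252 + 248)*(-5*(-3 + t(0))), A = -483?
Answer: 209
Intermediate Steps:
t(o) = 8 (t(o) = 4 - 1*(-4) = 4 + 4 = 8)
V = 91 (V = -9 + (-252 + 248)*(-5*(-3 + 8)) = -9 - (-20)*5 = -9 - 4*(-25) = -9 + 100 = 91)
V - E(A, 424) = 91 - 1*(-118) = 91 + 118 = 209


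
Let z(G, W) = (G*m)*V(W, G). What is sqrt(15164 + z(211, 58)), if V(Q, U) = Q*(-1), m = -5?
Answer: sqrt(76354) ≈ 276.32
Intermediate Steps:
V(Q, U) = -Q
z(G, W) = 5*G*W (z(G, W) = (G*(-5))*(-W) = (-5*G)*(-W) = 5*G*W)
sqrt(15164 + z(211, 58)) = sqrt(15164 + 5*211*58) = sqrt(15164 + 61190) = sqrt(76354)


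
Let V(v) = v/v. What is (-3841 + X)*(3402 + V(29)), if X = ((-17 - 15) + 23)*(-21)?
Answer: -12427756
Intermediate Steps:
X = 189 (X = (-32 + 23)*(-21) = -9*(-21) = 189)
V(v) = 1
(-3841 + X)*(3402 + V(29)) = (-3841 + 189)*(3402 + 1) = -3652*3403 = -12427756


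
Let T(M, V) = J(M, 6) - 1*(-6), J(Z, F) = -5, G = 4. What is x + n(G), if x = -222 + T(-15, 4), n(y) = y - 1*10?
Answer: -227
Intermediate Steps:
T(M, V) = 1 (T(M, V) = -5 - 1*(-6) = -5 + 6 = 1)
n(y) = -10 + y (n(y) = y - 10 = -10 + y)
x = -221 (x = -222 + 1 = -221)
x + n(G) = -221 + (-10 + 4) = -221 - 6 = -227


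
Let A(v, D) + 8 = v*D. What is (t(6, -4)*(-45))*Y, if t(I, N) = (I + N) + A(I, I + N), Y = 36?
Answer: -9720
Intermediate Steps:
A(v, D) = -8 + D*v (A(v, D) = -8 + v*D = -8 + D*v)
t(I, N) = -8 + I + N + I*(I + N) (t(I, N) = (I + N) + (-8 + (I + N)*I) = (I + N) + (-8 + I*(I + N)) = -8 + I + N + I*(I + N))
(t(6, -4)*(-45))*Y = ((-8 + 6 - 4 + 6*(6 - 4))*(-45))*36 = ((-8 + 6 - 4 + 6*2)*(-45))*36 = ((-8 + 6 - 4 + 12)*(-45))*36 = (6*(-45))*36 = -270*36 = -9720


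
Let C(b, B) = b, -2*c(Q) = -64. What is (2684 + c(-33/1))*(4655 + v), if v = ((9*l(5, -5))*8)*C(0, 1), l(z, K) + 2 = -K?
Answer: 12642980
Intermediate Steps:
c(Q) = 32 (c(Q) = -½*(-64) = 32)
l(z, K) = -2 - K
v = 0 (v = ((9*(-2 - 1*(-5)))*8)*0 = ((9*(-2 + 5))*8)*0 = ((9*3)*8)*0 = (27*8)*0 = 216*0 = 0)
(2684 + c(-33/1))*(4655 + v) = (2684 + 32)*(4655 + 0) = 2716*4655 = 12642980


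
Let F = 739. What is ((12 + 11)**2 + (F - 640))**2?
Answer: 394384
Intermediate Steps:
((12 + 11)**2 + (F - 640))**2 = ((12 + 11)**2 + (739 - 640))**2 = (23**2 + 99)**2 = (529 + 99)**2 = 628**2 = 394384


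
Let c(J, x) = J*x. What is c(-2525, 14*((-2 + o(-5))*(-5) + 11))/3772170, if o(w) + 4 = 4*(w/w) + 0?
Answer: -24745/125739 ≈ -0.19680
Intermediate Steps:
o(w) = 0 (o(w) = -4 + (4*(w/w) + 0) = -4 + (4*1 + 0) = -4 + (4 + 0) = -4 + 4 = 0)
c(-2525, 14*((-2 + o(-5))*(-5) + 11))/3772170 = -35350*((-2 + 0)*(-5) + 11)/3772170 = -35350*(-2*(-5) + 11)*(1/3772170) = -35350*(10 + 11)*(1/3772170) = -35350*21*(1/3772170) = -2525*294*(1/3772170) = -742350*1/3772170 = -24745/125739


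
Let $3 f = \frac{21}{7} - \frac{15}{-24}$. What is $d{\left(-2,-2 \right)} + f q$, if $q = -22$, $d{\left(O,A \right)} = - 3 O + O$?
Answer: $- \frac{271}{12} \approx -22.583$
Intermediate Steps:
$d{\left(O,A \right)} = - 2 O$
$f = \frac{29}{24}$ ($f = \frac{\frac{21}{7} - \frac{15}{-24}}{3} = \frac{21 \cdot \frac{1}{7} - - \frac{5}{8}}{3} = \frac{3 + \frac{5}{8}}{3} = \frac{1}{3} \cdot \frac{29}{8} = \frac{29}{24} \approx 1.2083$)
$d{\left(-2,-2 \right)} + f q = \left(-2\right) \left(-2\right) + \frac{29}{24} \left(-22\right) = 4 - \frac{319}{12} = - \frac{271}{12}$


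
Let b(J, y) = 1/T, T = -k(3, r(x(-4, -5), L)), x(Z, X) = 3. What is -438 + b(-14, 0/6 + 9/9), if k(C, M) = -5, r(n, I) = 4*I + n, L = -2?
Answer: -2189/5 ≈ -437.80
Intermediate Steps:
r(n, I) = n + 4*I
T = 5 (T = -1*(-5) = 5)
b(J, y) = ⅕ (b(J, y) = 1/5 = ⅕)
-438 + b(-14, 0/6 + 9/9) = -438 + ⅕ = -2189/5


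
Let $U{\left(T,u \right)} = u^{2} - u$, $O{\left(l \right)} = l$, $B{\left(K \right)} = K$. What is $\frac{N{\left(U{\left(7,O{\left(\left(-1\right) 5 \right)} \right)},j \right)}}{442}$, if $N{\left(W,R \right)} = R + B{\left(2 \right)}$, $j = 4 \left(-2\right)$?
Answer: $- \frac{3}{221} \approx -0.013575$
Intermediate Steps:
$j = -8$
$N{\left(W,R \right)} = 2 + R$ ($N{\left(W,R \right)} = R + 2 = 2 + R$)
$\frac{N{\left(U{\left(7,O{\left(\left(-1\right) 5 \right)} \right)},j \right)}}{442} = \frac{2 - 8}{442} = \left(-6\right) \frac{1}{442} = - \frac{3}{221}$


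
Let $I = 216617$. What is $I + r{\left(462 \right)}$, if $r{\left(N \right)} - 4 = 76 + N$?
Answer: $217159$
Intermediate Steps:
$r{\left(N \right)} = 80 + N$ ($r{\left(N \right)} = 4 + \left(76 + N\right) = 80 + N$)
$I + r{\left(462 \right)} = 216617 + \left(80 + 462\right) = 216617 + 542 = 217159$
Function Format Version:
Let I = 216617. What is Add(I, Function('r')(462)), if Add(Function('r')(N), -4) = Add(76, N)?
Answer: 217159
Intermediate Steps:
Function('r')(N) = Add(80, N) (Function('r')(N) = Add(4, Add(76, N)) = Add(80, N))
Add(I, Function('r')(462)) = Add(216617, Add(80, 462)) = Add(216617, 542) = 217159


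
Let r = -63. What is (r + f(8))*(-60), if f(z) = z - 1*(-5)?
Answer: 3000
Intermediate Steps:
f(z) = 5 + z (f(z) = z + 5 = 5 + z)
(r + f(8))*(-60) = (-63 + (5 + 8))*(-60) = (-63 + 13)*(-60) = -50*(-60) = 3000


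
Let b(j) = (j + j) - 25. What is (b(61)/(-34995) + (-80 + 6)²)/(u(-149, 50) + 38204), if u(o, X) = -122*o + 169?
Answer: 191632523/1979002245 ≈ 0.096833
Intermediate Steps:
b(j) = -25 + 2*j (b(j) = 2*j - 25 = -25 + 2*j)
u(o, X) = 169 - 122*o
(b(61)/(-34995) + (-80 + 6)²)/(u(-149, 50) + 38204) = ((-25 + 2*61)/(-34995) + (-80 + 6)²)/((169 - 122*(-149)) + 38204) = ((-25 + 122)*(-1/34995) + (-74)²)/((169 + 18178) + 38204) = (97*(-1/34995) + 5476)/(18347 + 38204) = (-97/34995 + 5476)/56551 = (191632523/34995)*(1/56551) = 191632523/1979002245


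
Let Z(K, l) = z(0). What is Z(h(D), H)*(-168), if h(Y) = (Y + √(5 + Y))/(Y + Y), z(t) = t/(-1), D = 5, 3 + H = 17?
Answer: 0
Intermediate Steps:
H = 14 (H = -3 + 17 = 14)
z(t) = -t (z(t) = t*(-1) = -t)
h(Y) = (Y + √(5 + Y))/(2*Y) (h(Y) = (Y + √(5 + Y))/((2*Y)) = (Y + √(5 + Y))*(1/(2*Y)) = (Y + √(5 + Y))/(2*Y))
Z(K, l) = 0 (Z(K, l) = -1*0 = 0)
Z(h(D), H)*(-168) = 0*(-168) = 0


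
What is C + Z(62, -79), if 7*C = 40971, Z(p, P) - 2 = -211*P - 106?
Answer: 22418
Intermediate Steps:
Z(p, P) = -104 - 211*P (Z(p, P) = 2 + (-211*P - 106) = 2 + (-106 - 211*P) = -104 - 211*P)
C = 5853 (C = (⅐)*40971 = 5853)
C + Z(62, -79) = 5853 + (-104 - 211*(-79)) = 5853 + (-104 + 16669) = 5853 + 16565 = 22418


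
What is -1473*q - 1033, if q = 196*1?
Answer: -289741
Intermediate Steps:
q = 196
-1473*q - 1033 = -1473*196 - 1033 = -288708 - 1033 = -289741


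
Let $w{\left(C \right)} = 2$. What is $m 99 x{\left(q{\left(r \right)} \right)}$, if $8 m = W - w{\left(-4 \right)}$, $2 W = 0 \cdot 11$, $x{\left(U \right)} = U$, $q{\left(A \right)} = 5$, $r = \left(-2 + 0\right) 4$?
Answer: $- \frac{495}{4} \approx -123.75$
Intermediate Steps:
$r = -8$ ($r = \left(-2\right) 4 = -8$)
$W = 0$ ($W = \frac{0 \cdot 11}{2} = \frac{1}{2} \cdot 0 = 0$)
$m = - \frac{1}{4}$ ($m = \frac{0 - 2}{8} = \frac{1}{8} \left(-2\right) = - \frac{1}{4} \approx -0.25$)
$m 99 x{\left(q{\left(r \right)} \right)} = \left(- \frac{1}{4}\right) 99 \cdot 5 = \left(- \frac{99}{4}\right) 5 = - \frac{495}{4}$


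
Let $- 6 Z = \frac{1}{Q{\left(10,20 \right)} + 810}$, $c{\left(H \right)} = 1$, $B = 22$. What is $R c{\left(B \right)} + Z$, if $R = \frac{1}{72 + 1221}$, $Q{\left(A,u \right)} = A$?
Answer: $\frac{403}{706840} \approx 0.00057014$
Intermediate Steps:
$R = \frac{1}{1293} \approx 0.0007734$
$Z = - \frac{1}{4920}$ ($Z = - \frac{1}{6 \left(10 + 810\right)} = - \frac{1}{6 \cdot 820} = \left(- \frac{1}{6}\right) \frac{1}{820} = - \frac{1}{4920} \approx -0.00020325$)
$R c{\left(B \right)} + Z = \frac{1}{1293} \cdot 1 - \frac{1}{4920} = \frac{1}{1293} - \frac{1}{4920} = \frac{403}{706840}$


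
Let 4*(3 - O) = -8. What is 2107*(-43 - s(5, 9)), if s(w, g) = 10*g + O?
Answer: -290766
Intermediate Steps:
O = 5 (O = 3 - 1/4*(-8) = 3 + 2 = 5)
s(w, g) = 5 + 10*g (s(w, g) = 10*g + 5 = 5 + 10*g)
2107*(-43 - s(5, 9)) = 2107*(-43 - (5 + 10*9)) = 2107*(-43 - (5 + 90)) = 2107*(-43 - 1*95) = 2107*(-43 - 95) = 2107*(-138) = -290766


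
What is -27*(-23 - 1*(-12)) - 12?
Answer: 285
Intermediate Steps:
-27*(-23 - 1*(-12)) - 12 = -27*(-23 + 12) - 12 = -27*(-11) - 12 = 297 - 12 = 285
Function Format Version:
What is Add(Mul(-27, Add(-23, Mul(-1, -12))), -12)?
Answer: 285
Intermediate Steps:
Add(Mul(-27, Add(-23, Mul(-1, -12))), -12) = Add(Mul(-27, Add(-23, 12)), -12) = Add(Mul(-27, -11), -12) = Add(297, -12) = 285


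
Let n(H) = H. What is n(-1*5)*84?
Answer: -420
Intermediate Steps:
n(-1*5)*84 = -1*5*84 = -5*84 = -420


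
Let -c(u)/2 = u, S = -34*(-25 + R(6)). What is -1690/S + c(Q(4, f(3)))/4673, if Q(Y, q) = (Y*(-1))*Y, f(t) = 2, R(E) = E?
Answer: -3938349/1509379 ≈ -2.6093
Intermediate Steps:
S = 646 (S = -34*(-25 + 6) = -34*(-19) = 646)
Q(Y, q) = -Y² (Q(Y, q) = (-Y)*Y = -Y²)
c(u) = -2*u
-1690/S + c(Q(4, f(3)))/4673 = -1690/646 - (-2)*4²/4673 = -1690*1/646 - (-2)*16*(1/4673) = -845/323 - 2*(-16)*(1/4673) = -845/323 + 32*(1/4673) = -845/323 + 32/4673 = -3938349/1509379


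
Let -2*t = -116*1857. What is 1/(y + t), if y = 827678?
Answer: 1/935384 ≈ 1.0691e-6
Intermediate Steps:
t = 107706 (t = -(-58)*1857 = -½*(-215412) = 107706)
1/(y + t) = 1/(827678 + 107706) = 1/935384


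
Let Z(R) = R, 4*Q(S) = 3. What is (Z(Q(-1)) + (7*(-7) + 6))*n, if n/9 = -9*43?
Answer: 588627/4 ≈ 1.4716e+5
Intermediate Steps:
Q(S) = ¾ (Q(S) = (¼)*3 = ¾)
n = -3483 (n = 9*(-9*43) = 9*(-387) = -3483)
(Z(Q(-1)) + (7*(-7) + 6))*n = (¾ + (7*(-7) + 6))*(-3483) = (¾ + (-49 + 6))*(-3483) = (¾ - 43)*(-3483) = -169/4*(-3483) = 588627/4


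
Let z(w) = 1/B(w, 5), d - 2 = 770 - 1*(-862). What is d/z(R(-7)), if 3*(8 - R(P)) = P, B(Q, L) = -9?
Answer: -14706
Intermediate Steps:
R(P) = 8 - P/3
d = 1634 (d = 2 + (770 - 1*(-862)) = 2 + (770 + 862) = 2 + 1632 = 1634)
z(w) = -1/9 (z(w) = 1/(-9) = -1/9)
d/z(R(-7)) = 1634/(-1/9) = 1634*(-9) = -14706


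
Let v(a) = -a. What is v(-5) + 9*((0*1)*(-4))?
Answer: 5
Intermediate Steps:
v(-5) + 9*((0*1)*(-4)) = -1*(-5) + 9*((0*1)*(-4)) = 5 + 9*(0*(-4)) = 5 + 9*0 = 5 + 0 = 5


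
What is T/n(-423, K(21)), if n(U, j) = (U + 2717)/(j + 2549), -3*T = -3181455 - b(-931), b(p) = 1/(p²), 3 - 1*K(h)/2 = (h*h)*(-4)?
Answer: 1198160305447732/426074943 ≈ 2.8121e+6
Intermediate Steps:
K(h) = 6 + 8*h² (K(h) = 6 - 2*h*h*(-4) = 6 - 2*h²*(-4) = 6 - (-8)*h² = 6 + 8*h²)
b(p) = p⁻²
T = 2757561117256/2600283 (T = -(-3181455 - 1/(-931)²)/3 = -(-3181455 - 1*1/866761)/3 = -(-3181455 - 1/866761)/3 = -⅓*(-2757561117256/866761) = 2757561117256/2600283 ≈ 1.0605e+6)
n(U, j) = (2717 + U)/(2549 + j)
T/n(-423, K(21)) = 2757561117256/(2600283*(((2717 - 423)/(2549 + (6 + 8*21²))))) = 2757561117256/(2600283*((2294/(2549 + (6 + 8*441))))) = 2757561117256/(2600283*((2294/(2549 + (6 + 3528))))) = 2757561117256/(2600283*((2294/(2549 + 3534)))) = 2757561117256/(2600283*((2294/6083))) = 2757561117256/(2600283*(((1/6083)*2294))) = 2757561117256/(2600283*(2294/6083)) = (2757561117256/2600283)*(6083/2294) = 1198160305447732/426074943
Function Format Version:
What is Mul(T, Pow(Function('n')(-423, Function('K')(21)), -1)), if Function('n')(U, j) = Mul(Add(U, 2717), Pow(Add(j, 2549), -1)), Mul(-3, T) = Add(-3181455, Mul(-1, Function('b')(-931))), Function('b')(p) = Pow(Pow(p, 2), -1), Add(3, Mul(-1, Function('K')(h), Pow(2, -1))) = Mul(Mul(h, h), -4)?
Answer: Rational(1198160305447732, 426074943) ≈ 2.8121e+6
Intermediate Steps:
Function('K')(h) = Add(6, Mul(8, Pow(h, 2))) (Function('K')(h) = Add(6, Mul(-2, Mul(Mul(h, h), -4))) = Add(6, Mul(-2, Mul(Pow(h, 2), -4))) = Add(6, Mul(-2, Mul(-4, Pow(h, 2)))) = Add(6, Mul(8, Pow(h, 2))))
Function('b')(p) = Pow(p, -2)
T = Rational(2757561117256, 2600283) (T = Mul(Rational(-1, 3), Add(-3181455, Mul(-1, Pow(-931, -2)))) = Mul(Rational(-1, 3), Add(-3181455, Mul(-1, Rational(1, 866761)))) = Mul(Rational(-1, 3), Add(-3181455, Rational(-1, 866761))) = Mul(Rational(-1, 3), Rational(-2757561117256, 866761)) = Rational(2757561117256, 2600283) ≈ 1.0605e+6)
Function('n')(U, j) = Mul(Pow(Add(2549, j), -1), Add(2717, U)) (Function('n')(U, j) = Mul(Add(2717, U), Pow(Add(2549, j), -1)) = Mul(Pow(Add(2549, j), -1), Add(2717, U)))
Mul(T, Pow(Function('n')(-423, Function('K')(21)), -1)) = Mul(Rational(2757561117256, 2600283), Pow(Mul(Pow(Add(2549, Add(6, Mul(8, Pow(21, 2)))), -1), Add(2717, -423)), -1)) = Mul(Rational(2757561117256, 2600283), Pow(Mul(Pow(Add(2549, Add(6, Mul(8, 441))), -1), 2294), -1)) = Mul(Rational(2757561117256, 2600283), Pow(Mul(Pow(Add(2549, Add(6, 3528)), -1), 2294), -1)) = Mul(Rational(2757561117256, 2600283), Pow(Mul(Pow(Add(2549, 3534), -1), 2294), -1)) = Mul(Rational(2757561117256, 2600283), Pow(Mul(Pow(6083, -1), 2294), -1)) = Mul(Rational(2757561117256, 2600283), Pow(Mul(Rational(1, 6083), 2294), -1)) = Mul(Rational(2757561117256, 2600283), Pow(Rational(2294, 6083), -1)) = Mul(Rational(2757561117256, 2600283), Rational(6083, 2294)) = Rational(1198160305447732, 426074943)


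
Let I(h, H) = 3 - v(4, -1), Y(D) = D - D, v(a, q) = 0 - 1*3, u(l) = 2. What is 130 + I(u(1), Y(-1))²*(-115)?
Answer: -4010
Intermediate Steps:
v(a, q) = -3 (v(a, q) = 0 - 3 = -3)
Y(D) = 0
I(h, H) = 6 (I(h, H) = 3 - 1*(-3) = 3 + 3 = 6)
130 + I(u(1), Y(-1))²*(-115) = 130 + 6²*(-115) = 130 + 36*(-115) = 130 - 4140 = -4010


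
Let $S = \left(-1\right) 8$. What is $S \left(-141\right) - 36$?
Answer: $1092$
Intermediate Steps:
$S = -8$
$S \left(-141\right) - 36 = \left(-8\right) \left(-141\right) - 36 = 1128 - 36 = 1092$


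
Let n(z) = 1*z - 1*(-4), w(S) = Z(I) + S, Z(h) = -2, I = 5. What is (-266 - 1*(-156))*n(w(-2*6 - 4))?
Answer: 1540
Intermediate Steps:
w(S) = -2 + S
n(z) = 4 + z (n(z) = z + 4 = 4 + z)
(-266 - 1*(-156))*n(w(-2*6 - 4)) = (-266 - 1*(-156))*(4 + (-2 + (-2*6 - 4))) = (-266 + 156)*(4 + (-2 + (-12 - 4))) = -110*(4 + (-2 - 16)) = -110*(4 - 18) = -110*(-14) = 1540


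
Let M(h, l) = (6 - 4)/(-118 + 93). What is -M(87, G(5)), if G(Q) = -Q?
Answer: 2/25 ≈ 0.080000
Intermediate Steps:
M(h, l) = -2/25 (M(h, l) = 2/(-25) = 2*(-1/25) = -2/25)
-M(87, G(5)) = -1*(-2/25) = 2/25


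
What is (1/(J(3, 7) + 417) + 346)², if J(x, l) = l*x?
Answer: 22967099401/191844 ≈ 1.1972e+5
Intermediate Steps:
(1/(J(3, 7) + 417) + 346)² = (1/(7*3 + 417) + 346)² = (1/(21 + 417) + 346)² = (1/438 + 346)² = (151549/438)² = 22967099401/191844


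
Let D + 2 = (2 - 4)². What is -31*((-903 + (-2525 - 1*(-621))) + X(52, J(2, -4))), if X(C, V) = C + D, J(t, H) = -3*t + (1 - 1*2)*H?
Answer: 85343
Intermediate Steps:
J(t, H) = -H - 3*t (J(t, H) = -3*t + (1 - 2)*H = -3*t - H = -H - 3*t)
D = 2 (D = -2 + (2 - 4)² = -2 + (-2)² = -2 + 4 = 2)
X(C, V) = 2 + C (X(C, V) = C + 2 = 2 + C)
-31*((-903 + (-2525 - 1*(-621))) + X(52, J(2, -4))) = -31*((-903 + (-2525 - 1*(-621))) + (2 + 52)) = -31*((-903 + (-2525 + 621)) + 54) = -31*((-903 - 1904) + 54) = -31*(-2807 + 54) = -31*(-2753) = 85343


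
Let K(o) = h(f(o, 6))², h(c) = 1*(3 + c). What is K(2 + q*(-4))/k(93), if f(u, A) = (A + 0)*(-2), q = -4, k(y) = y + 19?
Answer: 81/112 ≈ 0.72321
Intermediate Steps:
k(y) = 19 + y
f(u, A) = -2*A (f(u, A) = A*(-2) = -2*A)
h(c) = 3 + c
K(o) = 81 (K(o) = (3 - 2*6)² = (3 - 12)² = (-9)² = 81)
K(2 + q*(-4))/k(93) = 81/(19 + 93) = 81/112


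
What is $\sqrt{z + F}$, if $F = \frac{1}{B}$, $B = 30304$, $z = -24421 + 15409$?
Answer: $\frac{i \sqrt{517250731418}}{7576} \approx 94.932 i$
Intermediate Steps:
$z = -9012$
$F = \frac{1}{30304} \approx 3.2999 \cdot 10^{-5}$
$\sqrt{z + F} = \sqrt{-9012 + \frac{1}{30304}} = \sqrt{- \frac{273099647}{30304}} = \frac{i \sqrt{517250731418}}{7576}$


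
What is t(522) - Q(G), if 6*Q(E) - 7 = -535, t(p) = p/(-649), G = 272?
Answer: 56590/649 ≈ 87.196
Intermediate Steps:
t(p) = -p/649 (t(p) = p*(-1/649) = -p/649)
Q(E) = -88 (Q(E) = 7/6 + (⅙)*(-535) = 7/6 - 535/6 = -88)
t(522) - Q(G) = -1/649*522 - 1*(-88) = -522/649 + 88 = 56590/649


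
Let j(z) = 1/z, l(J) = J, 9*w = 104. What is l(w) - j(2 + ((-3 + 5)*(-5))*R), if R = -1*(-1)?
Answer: 841/72 ≈ 11.681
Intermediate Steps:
w = 104/9 (w = (⅑)*104 = 104/9 ≈ 11.556)
R = 1
l(w) - j(2 + ((-3 + 5)*(-5))*R) = 104/9 - 1/(2 + ((-3 + 5)*(-5))*1) = 104/9 - 1/(2 + (2*(-5))*1) = 104/9 - 1/(2 - 10*1) = 104/9 - 1/(2 - 10) = 104/9 - 1/(-8) = 104/9 - 1*(-⅛) = 104/9 + ⅛ = 841/72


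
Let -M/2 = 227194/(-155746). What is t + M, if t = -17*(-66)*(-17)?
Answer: -1485122408/77873 ≈ -19071.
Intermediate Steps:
t = -19074 (t = 1122*(-17) = -19074)
M = 227194/77873 (M = -454388/(-155746) = -454388*(-1)/155746 = -2*(-113597/77873) = 227194/77873 ≈ 2.9175)
t + M = -19074 + 227194/77873 = -1485122408/77873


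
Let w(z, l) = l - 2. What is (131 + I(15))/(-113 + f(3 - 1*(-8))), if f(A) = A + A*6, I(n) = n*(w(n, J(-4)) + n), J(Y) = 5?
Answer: -401/36 ≈ -11.139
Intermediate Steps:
w(z, l) = -2 + l
I(n) = n*(3 + n) (I(n) = n*((-2 + 5) + n) = n*(3 + n))
f(A) = 7*A (f(A) = A + 6*A = 7*A)
(131 + I(15))/(-113 + f(3 - 1*(-8))) = (131 + 15*(3 + 15))/(-113 + 7*(3 - 1*(-8))) = (131 + 15*18)/(-113 + 7*(3 + 8)) = (131 + 270)/(-113 + 7*11) = 401/(-113 + 77) = 401/(-36) = 401*(-1/36) = -401/36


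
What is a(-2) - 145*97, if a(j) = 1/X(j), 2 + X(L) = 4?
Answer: -28129/2 ≈ -14065.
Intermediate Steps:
X(L) = 2 (X(L) = -2 + 4 = 2)
a(j) = 1/2
a(-2) - 145*97 = 1/2 - 145*97 = 1/2 - 14065 = -28129/2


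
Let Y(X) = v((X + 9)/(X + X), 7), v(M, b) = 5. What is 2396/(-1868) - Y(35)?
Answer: -2934/467 ≈ -6.2827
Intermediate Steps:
Y(X) = 5
2396/(-1868) - Y(35) = 2396/(-1868) - 1*5 = 2396*(-1/1868) - 5 = -599/467 - 5 = -2934/467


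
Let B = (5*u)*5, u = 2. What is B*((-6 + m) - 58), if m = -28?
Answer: -4600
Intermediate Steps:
B = 50 (B = (5*2)*5 = 10*5 = 50)
B*((-6 + m) - 58) = 50*((-6 - 28) - 58) = 50*(-34 - 58) = 50*(-92) = -4600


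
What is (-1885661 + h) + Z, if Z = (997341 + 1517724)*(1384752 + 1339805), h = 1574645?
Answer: 6852437640189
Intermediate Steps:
Z = 6852437951205 (Z = 2515065*2724557 = 6852437951205)
(-1885661 + h) + Z = (-1885661 + 1574645) + 6852437951205 = -311016 + 6852437951205 = 6852437640189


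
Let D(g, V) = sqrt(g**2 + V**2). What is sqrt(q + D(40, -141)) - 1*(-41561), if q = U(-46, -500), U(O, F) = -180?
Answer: 41561 + sqrt(-180 + sqrt(21481)) ≈ 41561.0 + 5.7824*I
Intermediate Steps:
q = -180
D(g, V) = sqrt(V**2 + g**2)
sqrt(q + D(40, -141)) - 1*(-41561) = sqrt(-180 + sqrt((-141)**2 + 40**2)) - 1*(-41561) = sqrt(-180 + sqrt(19881 + 1600)) + 41561 = sqrt(-180 + sqrt(21481)) + 41561 = 41561 + sqrt(-180 + sqrt(21481))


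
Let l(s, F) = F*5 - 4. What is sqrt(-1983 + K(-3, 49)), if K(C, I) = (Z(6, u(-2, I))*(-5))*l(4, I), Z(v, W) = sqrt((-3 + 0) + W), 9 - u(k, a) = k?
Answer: sqrt(-1983 - 2410*sqrt(2)) ≈ 73.425*I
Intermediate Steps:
u(k, a) = 9 - k
Z(v, W) = sqrt(-3 + W)
l(s, F) = -4 + 5*F (l(s, F) = 5*F - 4 = -4 + 5*F)
K(C, I) = -10*sqrt(2)*(-4 + 5*I) (K(C, I) = (sqrt(-3 + (9 - 1*(-2)))*(-5))*(-4 + 5*I) = (sqrt(-3 + (9 + 2))*(-5))*(-4 + 5*I) = (sqrt(-3 + 11)*(-5))*(-4 + 5*I) = (sqrt(8)*(-5))*(-4 + 5*I) = ((2*sqrt(2))*(-5))*(-4 + 5*I) = (-10*sqrt(2))*(-4 + 5*I) = -10*sqrt(2)*(-4 + 5*I))
sqrt(-1983 + K(-3, 49)) = sqrt(-1983 + sqrt(2)*(40 - 50*49)) = sqrt(-1983 + sqrt(2)*(40 - 2450)) = sqrt(-1983 + sqrt(2)*(-2410)) = sqrt(-1983 - 2410*sqrt(2))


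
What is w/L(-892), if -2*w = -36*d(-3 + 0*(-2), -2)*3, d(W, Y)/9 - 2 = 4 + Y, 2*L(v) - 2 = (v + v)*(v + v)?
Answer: 648/530443 ≈ 0.0012216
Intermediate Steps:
L(v) = 1 + 2*v² (L(v) = 1 + ((v + v)*(v + v))/2 = 1 + ((2*v)*(2*v))/2 = 1 + (4*v²)/2 = 1 + 2*v²)
d(W, Y) = 54 + 9*Y (d(W, Y) = 18 + 9*(4 + Y) = 18 + (36 + 9*Y) = 54 + 9*Y)
w = 1944 (w = -(-36*(54 + 9*(-2)))*3/2 = -(-36*(54 - 18))*3/2 = -(-36*36)*3/2 = -(-648)*3 = -½*(-3888) = 1944)
w/L(-892) = 1944/(1 + 2*(-892)²) = 1944/(1 + 2*795664) = 1944/(1 + 1591328) = 1944/1591329 = 1944*(1/1591329) = 648/530443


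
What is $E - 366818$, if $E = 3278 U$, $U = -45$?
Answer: $-514328$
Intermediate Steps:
$E = -147510$ ($E = 3278 \left(-45\right) = -147510$)
$E - 366818 = -147510 - 366818 = -514328$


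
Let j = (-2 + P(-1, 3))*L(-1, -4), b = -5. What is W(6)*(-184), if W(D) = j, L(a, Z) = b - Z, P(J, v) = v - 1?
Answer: 0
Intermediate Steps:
P(J, v) = -1 + v
L(a, Z) = -5 - Z
j = 0 (j = (-2 + (-1 + 3))*(-5 - 1*(-4)) = (-2 + 2)*(-5 + 4) = 0*(-1) = 0)
W(D) = 0
W(6)*(-184) = 0*(-184) = 0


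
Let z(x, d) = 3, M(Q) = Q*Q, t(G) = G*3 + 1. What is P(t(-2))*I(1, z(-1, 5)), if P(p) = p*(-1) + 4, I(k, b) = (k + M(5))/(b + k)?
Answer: 117/2 ≈ 58.500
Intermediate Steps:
t(G) = 1 + 3*G (t(G) = 3*G + 1 = 1 + 3*G)
M(Q) = Q²
I(k, b) = (25 + k)/(b + k) (I(k, b) = (k + 5²)/(b + k) = (k + 25)/(b + k) = (25 + k)/(b + k))
P(p) = 4 - p (P(p) = -p + 4 = 4 - p)
P(t(-2))*I(1, z(-1, 5)) = (4 - (1 + 3*(-2)))*((25 + 1)/(3 + 1)) = (4 - (1 - 6))*(26/4) = (4 - 1*(-5))*((¼)*26) = (4 + 5)*(13/2) = 9*(13/2) = 117/2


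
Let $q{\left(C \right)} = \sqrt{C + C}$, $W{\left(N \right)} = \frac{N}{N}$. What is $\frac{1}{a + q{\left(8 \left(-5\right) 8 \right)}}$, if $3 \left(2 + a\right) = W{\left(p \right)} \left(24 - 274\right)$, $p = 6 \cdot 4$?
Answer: $- \frac{6}{557} - \frac{9 i \sqrt{10}}{8912} \approx -0.010772 - 0.0031935 i$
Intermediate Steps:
$p = 24$
$W{\left(N \right)} = 1$
$q{\left(C \right)} = \sqrt{2} \sqrt{C}$ ($q{\left(C \right)} = \sqrt{2 C} = \sqrt{2} \sqrt{C}$)
$a = - \frac{256}{3}$ ($a = -2 + \frac{1 \left(24 - 274\right)}{3} = -2 + \frac{1 \left(-250\right)}{3} = -2 + \frac{1}{3} \left(-250\right) = -2 - \frac{250}{3} = - \frac{256}{3} \approx -85.333$)
$\frac{1}{a + q{\left(8 \left(-5\right) 8 \right)}} = \frac{1}{- \frac{256}{3} + \sqrt{2} \sqrt{8 \left(-5\right) 8}} = \frac{1}{- \frac{256}{3} + \sqrt{2} \sqrt{\left(-40\right) 8}} = \frac{1}{- \frac{256}{3} + \sqrt{2} \sqrt{-320}} = \frac{1}{- \frac{256}{3} + \sqrt{2} \cdot 8 i \sqrt{5}} = \frac{1}{- \frac{256}{3} + 8 i \sqrt{10}}$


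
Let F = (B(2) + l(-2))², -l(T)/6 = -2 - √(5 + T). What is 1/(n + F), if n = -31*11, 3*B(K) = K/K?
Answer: 819/599086 + 2997*√3/1198172 ≈ 0.0056995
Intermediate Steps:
l(T) = 12 + 6*√(5 + T) (l(T) = -6*(-2 - √(5 + T)) = 12 + 6*√(5 + T))
B(K) = ⅓ (B(K) = (K/K)/3 = (⅓)*1 = ⅓)
F = (37/3 + 6*√3)² (F = (⅓ + (12 + 6*√(5 - 2)))² = (⅓ + (12 + 6*√3))² = (37/3 + 6*√3)² ≈ 516.46)
n = -341
1/(n + F) = 1/(-341 + (2341/9 + 148*√3)) = 1/(-728/9 + 148*√3)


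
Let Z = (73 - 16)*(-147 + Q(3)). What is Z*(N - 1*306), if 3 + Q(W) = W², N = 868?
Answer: -4516794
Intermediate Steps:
Q(W) = -3 + W²
Z = -8037 (Z = (73 - 16)*(-147 + (-3 + 3²)) = 57*(-147 + (-3 + 9)) = 57*(-147 + 6) = 57*(-141) = -8037)
Z*(N - 1*306) = -8037*(868 - 1*306) = -8037*(868 - 306) = -8037*562 = -4516794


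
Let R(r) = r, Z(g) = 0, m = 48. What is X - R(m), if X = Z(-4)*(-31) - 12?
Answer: -60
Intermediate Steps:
X = -12 (X = 0*(-31) - 12 = 0 - 12 = -12)
X - R(m) = -12 - 1*48 = -12 - 48 = -60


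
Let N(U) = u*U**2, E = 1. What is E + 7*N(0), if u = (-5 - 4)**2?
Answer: 1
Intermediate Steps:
u = 81 (u = (-9)**2 = 81)
N(U) = 81*U**2
E + 7*N(0) = 1 + 7*(81*0**2) = 1 + 7*(81*0) = 1 + 7*0 = 1 + 0 = 1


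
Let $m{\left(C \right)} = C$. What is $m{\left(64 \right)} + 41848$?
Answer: $41912$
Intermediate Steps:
$m{\left(64 \right)} + 41848 = 64 + 41848 = 41912$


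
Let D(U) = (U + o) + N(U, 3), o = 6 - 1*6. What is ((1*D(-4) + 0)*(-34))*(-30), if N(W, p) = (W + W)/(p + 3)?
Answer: -5440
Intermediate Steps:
N(W, p) = 2*W/(3 + p) (N(W, p) = (2*W)/(3 + p) = 2*W/(3 + p))
o = 0 (o = 6 - 6 = 0)
D(U) = 4*U/3 (D(U) = (U + 0) + 2*U/(3 + 3) = U + 2*U/6 = U + 2*U*(⅙) = U + U/3 = 4*U/3)
((1*D(-4) + 0)*(-34))*(-30) = ((1*((4/3)*(-4)) + 0)*(-34))*(-30) = ((1*(-16/3) + 0)*(-34))*(-30) = ((-16/3 + 0)*(-34))*(-30) = -16/3*(-34)*(-30) = (544/3)*(-30) = -5440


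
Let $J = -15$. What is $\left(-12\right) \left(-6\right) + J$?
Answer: $57$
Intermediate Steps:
$\left(-12\right) \left(-6\right) + J = \left(-12\right) \left(-6\right) - 15 = 72 - 15 = 57$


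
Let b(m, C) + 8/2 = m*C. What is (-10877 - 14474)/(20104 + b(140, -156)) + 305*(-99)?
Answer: -52513949/1740 ≈ -30180.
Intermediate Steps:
b(m, C) = -4 + C*m (b(m, C) = -4 + m*C = -4 + C*m)
(-10877 - 14474)/(20104 + b(140, -156)) + 305*(-99) = (-10877 - 14474)/(20104 + (-4 - 156*140)) + 305*(-99) = -25351/(20104 + (-4 - 21840)) - 30195 = -25351/(20104 - 21844) - 30195 = -25351/(-1740) - 30195 = -25351*(-1/1740) - 30195 = 25351/1740 - 30195 = -52513949/1740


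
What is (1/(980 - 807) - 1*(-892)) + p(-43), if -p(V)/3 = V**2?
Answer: -805314/173 ≈ -4655.0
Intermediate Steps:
p(V) = -3*V**2
(1/(980 - 807) - 1*(-892)) + p(-43) = (1/(980 - 807) - 1*(-892)) - 3*(-43)**2 = (1/173 + 892) - 3*1849 = (1/173 + 892) - 5547 = 154317/173 - 5547 = -805314/173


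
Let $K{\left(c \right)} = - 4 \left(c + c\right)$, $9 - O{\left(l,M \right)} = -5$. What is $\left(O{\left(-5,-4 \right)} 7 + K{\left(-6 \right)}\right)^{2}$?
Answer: $21316$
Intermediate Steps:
$O{\left(l,M \right)} = 14$ ($O{\left(l,M \right)} = 9 - -5 = 9 + 5 = 14$)
$K{\left(c \right)} = - 8 c$ ($K{\left(c \right)} = - 4 \cdot 2 c = - 8 c$)
$\left(O{\left(-5,-4 \right)} 7 + K{\left(-6 \right)}\right)^{2} = \left(14 \cdot 7 - -48\right)^{2} = \left(98 + 48\right)^{2} = 146^{2} = 21316$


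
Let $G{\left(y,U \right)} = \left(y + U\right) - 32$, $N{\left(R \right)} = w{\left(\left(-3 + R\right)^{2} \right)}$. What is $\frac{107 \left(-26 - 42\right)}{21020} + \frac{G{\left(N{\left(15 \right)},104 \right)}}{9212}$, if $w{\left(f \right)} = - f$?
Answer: $- \frac{4283747}{12102265} \approx -0.35396$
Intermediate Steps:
$N{\left(R \right)} = - \left(-3 + R\right)^{2}$
$G{\left(y,U \right)} = -32 + U + y$ ($G{\left(y,U \right)} = \left(U + y\right) - 32 = -32 + U + y$)
$\frac{107 \left(-26 - 42\right)}{21020} + \frac{G{\left(N{\left(15 \right)},104 \right)}}{9212} = \frac{107 \left(-26 - 42\right)}{21020} + \frac{-32 + 104 - \left(-3 + 15\right)^{2}}{9212} = 107 \left(-68\right) \frac{1}{21020} + \left(-32 + 104 - 12^{2}\right) \frac{1}{9212} = \left(-7276\right) \frac{1}{21020} + \left(-32 + 104 - 144\right) \frac{1}{9212} = - \frac{1819}{5255} + \left(-32 + 104 - 144\right) \frac{1}{9212} = - \frac{1819}{5255} - \frac{18}{2303} = - \frac{4283747}{12102265}$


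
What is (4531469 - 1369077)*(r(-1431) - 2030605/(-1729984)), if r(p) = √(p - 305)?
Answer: 802696125895/216248 + 6324784*I*√434 ≈ 3.7119e+6 + 1.3176e+8*I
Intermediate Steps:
r(p) = √(-305 + p)
(4531469 - 1369077)*(r(-1431) - 2030605/(-1729984)) = (4531469 - 1369077)*(√(-305 - 1431) - 2030605/(-1729984)) = 3162392*(√(-1736) - 2030605*(-1/1729984)) = 3162392*(2*I*√434 + 2030605/1729984) = 3162392*(2030605/1729984 + 2*I*√434) = 802696125895/216248 + 6324784*I*√434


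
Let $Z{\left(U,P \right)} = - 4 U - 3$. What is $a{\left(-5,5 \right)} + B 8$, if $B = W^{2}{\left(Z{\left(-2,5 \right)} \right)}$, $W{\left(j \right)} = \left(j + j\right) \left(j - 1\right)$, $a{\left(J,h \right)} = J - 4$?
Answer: $12791$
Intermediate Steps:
$Z{\left(U,P \right)} = -3 - 4 U$
$a{\left(J,h \right)} = -4 + J$
$W{\left(j \right)} = 2 j \left(-1 + j\right)$
$B = 1600$ ($B = \left(2 \left(-3 - -8\right) \left(-1 - -5\right)\right)^{2} = \left(2 \left(-3 + 8\right) \left(-1 + \left(-3 + 8\right)\right)\right)^{2} = \left(2 \cdot 5 \left(-1 + 5\right)\right)^{2} = \left(2 \cdot 5 \cdot 4\right)^{2} = 40^{2} = 1600$)
$a{\left(-5,5 \right)} + B 8 = \left(-4 - 5\right) + 1600 \cdot 8 = -9 + 12800 = 12791$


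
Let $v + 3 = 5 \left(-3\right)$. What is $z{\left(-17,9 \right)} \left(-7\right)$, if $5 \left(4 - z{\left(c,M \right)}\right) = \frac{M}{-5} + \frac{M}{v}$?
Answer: $- \frac{1561}{50} \approx -31.22$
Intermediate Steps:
$v = -18$ ($v = -3 + 5 \left(-3\right) = -3 - 15 = -18$)
$z{\left(c,M \right)} = 4 + \frac{23 M}{450}$ ($z{\left(c,M \right)} = 4 - \frac{\frac{M}{-5} + \frac{M}{-18}}{5} = 4 - \frac{M \left(- \frac{1}{5}\right) + M \left(- \frac{1}{18}\right)}{5} = 4 - \frac{- \frac{M}{5} - \frac{M}{18}}{5} = 4 - \frac{\left(- \frac{23}{90}\right) M}{5} = 4 + \frac{23 M}{450}$)
$z{\left(-17,9 \right)} \left(-7\right) = \left(4 + \frac{23}{450} \cdot 9\right) \left(-7\right) = \left(4 + \frac{23}{50}\right) \left(-7\right) = \frac{223}{50} \left(-7\right) = - \frac{1561}{50}$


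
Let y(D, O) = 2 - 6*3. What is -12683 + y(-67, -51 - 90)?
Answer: -12699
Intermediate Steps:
y(D, O) = -16 (y(D, O) = 2 - 18 = -16)
-12683 + y(-67, -51 - 90) = -12683 - 16 = -12699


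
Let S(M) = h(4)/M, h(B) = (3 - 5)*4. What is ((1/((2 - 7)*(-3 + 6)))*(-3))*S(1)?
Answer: -8/5 ≈ -1.6000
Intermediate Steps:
h(B) = -8 (h(B) = -2*4 = -8)
S(M) = -8/M
((1/((2 - 7)*(-3 + 6)))*(-3))*S(1) = ((1/((2 - 7)*(-3 + 6)))*(-3))*(-8/1) = ((1/(-5*3))*(-3))*(-8*1) = (-1/5*1/3*(-3))*(-8) = -1/15*(-3)*(-8) = (1/5)*(-8) = -8/5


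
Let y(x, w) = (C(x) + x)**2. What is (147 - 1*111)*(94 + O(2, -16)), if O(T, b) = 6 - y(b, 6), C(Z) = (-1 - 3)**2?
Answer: 3600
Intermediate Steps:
C(Z) = 16 (C(Z) = (-4)**2 = 16)
y(x, w) = (16 + x)**2
O(T, b) = 6 - (16 + b)**2
(147 - 1*111)*(94 + O(2, -16)) = (147 - 1*111)*(94 + (6 - (16 - 16)**2)) = (147 - 111)*(94 + (6 - 1*0**2)) = 36*(94 + (6 - 1*0)) = 36*(94 + (6 + 0)) = 36*(94 + 6) = 36*100 = 3600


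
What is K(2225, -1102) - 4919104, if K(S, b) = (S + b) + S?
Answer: -4915756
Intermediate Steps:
K(S, b) = b + 2*S
K(2225, -1102) - 4919104 = (-1102 + 2*2225) - 4919104 = (-1102 + 4450) - 4919104 = 3348 - 4919104 = -4915756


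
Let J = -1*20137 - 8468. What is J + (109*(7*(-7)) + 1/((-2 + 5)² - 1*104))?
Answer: -3224871/95 ≈ -33946.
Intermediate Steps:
J = -28605 (J = -20137 - 8468 = -28605)
J + (109*(7*(-7)) + 1/((-2 + 5)² - 1*104)) = -28605 + (109*(7*(-7)) + 1/((-2 + 5)² - 1*104)) = -28605 + (109*(-49) + 1/(3² - 104)) = -28605 + (-5341 + 1/(9 - 104)) = -28605 + (-5341 + 1/(-95)) = -28605 + (-5341 - 1/95) = -28605 - 507396/95 = -3224871/95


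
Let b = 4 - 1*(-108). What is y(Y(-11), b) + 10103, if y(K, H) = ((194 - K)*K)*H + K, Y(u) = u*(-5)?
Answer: 866398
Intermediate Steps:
b = 112 (b = 4 + 108 = 112)
Y(u) = -5*u
y(K, H) = K + H*K*(194 - K) (y(K, H) = (K*(194 - K))*H + K = H*K*(194 - K) + K = K + H*K*(194 - K))
y(Y(-11), b) + 10103 = (-5*(-11))*(1 + 194*112 - 1*112*(-5*(-11))) + 10103 = 55*(1 + 21728 - 1*112*55) + 10103 = 55*(1 + 21728 - 6160) + 10103 = 55*15569 + 10103 = 856295 + 10103 = 866398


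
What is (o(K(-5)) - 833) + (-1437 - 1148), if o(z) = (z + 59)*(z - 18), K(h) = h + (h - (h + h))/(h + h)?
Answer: -18701/4 ≈ -4675.3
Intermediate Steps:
K(h) = -½ + h (K(h) = h + (h - 2*h)/((2*h)) = h + (h - 2*h)*(1/(2*h)) = h + (-h)*(1/(2*h)) = h - ½ = -½ + h)
o(z) = (-18 + z)*(59 + z) (o(z) = (59 + z)*(-18 + z) = (-18 + z)*(59 + z))
(o(K(-5)) - 833) + (-1437 - 1148) = ((-1062 + (-½ - 5)² + 41*(-½ - 5)) - 833) + (-1437 - 1148) = ((-1062 + (-11/2)² + 41*(-11/2)) - 833) - 2585 = ((-1062 + 121/4 - 451/2) - 833) - 2585 = (-5029/4 - 833) - 2585 = -8361/4 - 2585 = -18701/4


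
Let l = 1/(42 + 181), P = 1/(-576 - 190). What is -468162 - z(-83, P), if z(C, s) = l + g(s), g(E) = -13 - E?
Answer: -79968276871/170818 ≈ -4.6815e+5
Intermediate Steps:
P = -1/766 (P = 1/(-766) = -1/766 ≈ -0.0013055)
l = 1/223 ≈ 0.0044843
z(C, s) = -2898/223 - s (z(C, s) = 1/223 + (-13 - s) = -2898/223 - s)
-468162 - z(-83, P) = -468162 - (-2898/223 - 1*(-1/766)) = -468162 - (-2898/223 + 1/766) = -468162 - 1*(-2219645/170818) = -468162 + 2219645/170818 = -79968276871/170818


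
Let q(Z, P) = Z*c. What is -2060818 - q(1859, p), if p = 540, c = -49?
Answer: -1969727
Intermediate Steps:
q(Z, P) = -49*Z (q(Z, P) = Z*(-49) = -49*Z)
-2060818 - q(1859, p) = -2060818 - (-49)*1859 = -2060818 - 1*(-91091) = -2060818 + 91091 = -1969727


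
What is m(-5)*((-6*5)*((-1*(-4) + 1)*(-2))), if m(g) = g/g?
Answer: 300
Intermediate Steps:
m(g) = 1
m(-5)*((-6*5)*((-1*(-4) + 1)*(-2))) = 1*((-6*5)*((-1*(-4) + 1)*(-2))) = 1*(-30*(4 + 1)*(-2)) = 1*(-150*(-2)) = 1*(-30*(-10)) = 1*300 = 300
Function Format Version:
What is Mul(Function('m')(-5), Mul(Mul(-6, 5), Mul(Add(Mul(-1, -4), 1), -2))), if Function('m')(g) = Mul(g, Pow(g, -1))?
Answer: 300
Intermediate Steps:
Function('m')(g) = 1
Mul(Function('m')(-5), Mul(Mul(-6, 5), Mul(Add(Mul(-1, -4), 1), -2))) = Mul(1, Mul(Mul(-6, 5), Mul(Add(Mul(-1, -4), 1), -2))) = Mul(1, Mul(-30, Mul(Add(4, 1), -2))) = Mul(1, Mul(-30, Mul(5, -2))) = Mul(1, Mul(-30, -10)) = Mul(1, 300) = 300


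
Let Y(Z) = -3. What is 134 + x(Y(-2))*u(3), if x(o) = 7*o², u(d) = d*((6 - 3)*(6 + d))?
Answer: 5237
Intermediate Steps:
u(d) = d*(18 + 3*d) (u(d) = d*(3*(6 + d)) = d*(18 + 3*d))
134 + x(Y(-2))*u(3) = 134 + (7*(-3)²)*(3*3*(6 + 3)) = 134 + (7*9)*(3*3*9) = 134 + 63*81 = 134 + 5103 = 5237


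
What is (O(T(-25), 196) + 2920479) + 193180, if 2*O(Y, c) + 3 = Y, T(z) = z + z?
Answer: 6227265/2 ≈ 3.1136e+6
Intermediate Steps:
T(z) = 2*z
O(Y, c) = -3/2 + Y/2
(O(T(-25), 196) + 2920479) + 193180 = ((-3/2 + (2*(-25))/2) + 2920479) + 193180 = ((-3/2 + (½)*(-50)) + 2920479) + 193180 = ((-3/2 - 25) + 2920479) + 193180 = (-53/2 + 2920479) + 193180 = 5840905/2 + 193180 = 6227265/2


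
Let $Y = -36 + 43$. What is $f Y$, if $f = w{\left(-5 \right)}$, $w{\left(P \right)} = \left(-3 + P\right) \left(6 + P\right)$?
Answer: $-56$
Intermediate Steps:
$Y = 7$
$f = -8$ ($f = -18 + \left(-5\right)^{2} + 3 \left(-5\right) = -18 + 25 - 15 = -8$)
$f Y = \left(-8\right) 7 = -56$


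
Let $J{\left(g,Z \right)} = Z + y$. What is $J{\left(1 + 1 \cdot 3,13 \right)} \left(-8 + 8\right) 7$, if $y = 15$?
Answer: $0$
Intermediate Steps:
$J{\left(g,Z \right)} = 15 + Z$ ($J{\left(g,Z \right)} = Z + 15 = 15 + Z$)
$J{\left(1 + 1 \cdot 3,13 \right)} \left(-8 + 8\right) 7 = \left(15 + 13\right) \left(-8 + 8\right) 7 = 28 \cdot 0 \cdot 7 = 28 \cdot 0 = 0$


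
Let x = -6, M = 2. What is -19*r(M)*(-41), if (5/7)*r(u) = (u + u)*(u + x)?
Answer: -87248/5 ≈ -17450.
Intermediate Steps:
r(u) = 14*u*(-6 + u)/5 (r(u) = 7*((u + u)*(u - 6))/5 = 7*((2*u)*(-6 + u))/5 = 7*(2*u*(-6 + u))/5 = 14*u*(-6 + u)/5)
-19*r(M)*(-41) = -266*2*(-6 + 2)/5*(-41) = -266*2*(-4)/5*(-41) = -19*(-112/5)*(-41) = (2128/5)*(-41) = -87248/5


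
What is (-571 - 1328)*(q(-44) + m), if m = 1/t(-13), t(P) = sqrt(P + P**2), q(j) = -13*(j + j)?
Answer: -2172456 - 633*sqrt(39)/26 ≈ -2.1726e+6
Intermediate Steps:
q(j) = -26*j
m = sqrt(39)/78 (m = 1/(sqrt(-13*(1 - 13))) = 1/(sqrt(-13*(-12))) = 1/(sqrt(156)) = 1/(2*sqrt(39)) = sqrt(39)/78 ≈ 0.080064)
(-571 - 1328)*(q(-44) + m) = (-571 - 1328)*(-26*(-44) + sqrt(39)/78) = -1899*(1144 + sqrt(39)/78) = -2172456 - 633*sqrt(39)/26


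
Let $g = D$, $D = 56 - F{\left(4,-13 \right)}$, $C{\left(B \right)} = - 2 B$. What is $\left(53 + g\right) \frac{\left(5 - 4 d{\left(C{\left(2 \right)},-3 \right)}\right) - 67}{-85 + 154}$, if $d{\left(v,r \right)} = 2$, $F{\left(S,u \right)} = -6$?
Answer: $- \frac{350}{3} \approx -116.67$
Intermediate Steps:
$D = 62$ ($D = 56 - -6 = 56 + 6 = 62$)
$g = 62$
$\left(53 + g\right) \frac{\left(5 - 4 d{\left(C{\left(2 \right)},-3 \right)}\right) - 67}{-85 + 154} = \left(53 + 62\right) \frac{\left(5 - 8\right) - 67}{-85 + 154} = 115 \frac{\left(5 - 8\right) - 67}{69} = 115 \left(-3 - 67\right) \frac{1}{69} = 115 \left(\left(-70\right) \frac{1}{69}\right) = 115 \left(- \frac{70}{69}\right) = - \frac{350}{3}$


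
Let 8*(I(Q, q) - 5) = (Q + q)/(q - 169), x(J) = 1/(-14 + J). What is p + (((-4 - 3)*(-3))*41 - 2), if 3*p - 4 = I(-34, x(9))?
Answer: 1944691/2256 ≈ 862.01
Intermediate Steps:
I(Q, q) = 5 + (Q + q)/(8*(-169 + q)) (I(Q, q) = 5 + ((Q + q)/(q - 169))/8 = 5 + ((Q + q)/(-169 + q))/8 = 5 + (Q + q)/(8*(-169 + q)))
p = 6787/2256 (p = 4/3 + ((-6760 - 34 + 41/(-14 + 9))/(8*(-169 + 1/(-14 + 9))))/3 = 4/3 + ((-6760 - 34 + 41/(-5))/(8*(-169 + 1/(-5))))/3 = 4/3 + ((-6760 - 34 + 41*(-⅕))/(8*(-169 - ⅕)))/3 = 4/3 + ((-6760 - 34 - 41/5)/(8*(-846/5)))/3 = 4/3 + ((⅛)*(-5/846)*(-34011/5))/3 = 4/3 + (⅓)*(3779/752) = 4/3 + 3779/2256 = 6787/2256 ≈ 3.0084)
p + (((-4 - 3)*(-3))*41 - 2) = 6787/2256 + (((-4 - 3)*(-3))*41 - 2) = 6787/2256 + (-7*(-3)*41 - 2) = 6787/2256 + (21*41 - 2) = 6787/2256 + (861 - 2) = 6787/2256 + 859 = 1944691/2256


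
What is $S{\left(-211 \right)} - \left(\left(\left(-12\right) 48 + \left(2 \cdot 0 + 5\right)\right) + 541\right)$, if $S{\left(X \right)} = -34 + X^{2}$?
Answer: $44517$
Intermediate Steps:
$S{\left(-211 \right)} - \left(\left(\left(-12\right) 48 + \left(2 \cdot 0 + 5\right)\right) + 541\right) = \left(-34 + \left(-211\right)^{2}\right) - \left(\left(\left(-12\right) 48 + \left(2 \cdot 0 + 5\right)\right) + 541\right) = \left(-34 + 44521\right) - \left(\left(-576 + \left(0 + 5\right)\right) + 541\right) = 44487 - \left(\left(-576 + 5\right) + 541\right) = 44487 - \left(-571 + 541\right) = 44487 - -30 = 44487 + 30 = 44517$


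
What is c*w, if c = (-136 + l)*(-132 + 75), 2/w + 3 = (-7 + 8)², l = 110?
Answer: -1482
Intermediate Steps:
w = -1 (w = 2/(-3 + (-7 + 8)²) = 2/(-3 + 1²) = 2/(-3 + 1) = 2/(-2) = 2*(-½) = -1)
c = 1482 (c = (-136 + 110)*(-132 + 75) = -26*(-57) = 1482)
c*w = 1482*(-1) = -1482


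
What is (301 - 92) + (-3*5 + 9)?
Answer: 203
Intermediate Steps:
(301 - 92) + (-3*5 + 9) = 209 + (-15 + 9) = 209 - 6 = 203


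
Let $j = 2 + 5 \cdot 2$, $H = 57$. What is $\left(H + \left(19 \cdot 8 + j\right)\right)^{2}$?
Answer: $48841$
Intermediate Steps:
$j = 12$ ($j = 2 + 10 = 12$)
$\left(H + \left(19 \cdot 8 + j\right)\right)^{2} = \left(57 + \left(19 \cdot 8 + 12\right)\right)^{2} = \left(57 + \left(152 + 12\right)\right)^{2} = \left(57 + 164\right)^{2} = 221^{2} = 48841$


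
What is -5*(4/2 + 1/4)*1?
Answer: -45/4 ≈ -11.250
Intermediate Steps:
-5*(4/2 + 1/4)*1 = -5*(4*(½) + 1*(¼))*1 = -5*(2 + ¼)*1 = -5*9/4*1 = -45/4*1 = -45/4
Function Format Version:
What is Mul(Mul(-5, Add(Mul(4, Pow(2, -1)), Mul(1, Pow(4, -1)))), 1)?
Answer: Rational(-45, 4) ≈ -11.250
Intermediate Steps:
Mul(Mul(-5, Add(Mul(4, Pow(2, -1)), Mul(1, Pow(4, -1)))), 1) = Mul(Mul(-5, Add(Mul(4, Rational(1, 2)), Mul(1, Rational(1, 4)))), 1) = Mul(Mul(-5, Add(2, Rational(1, 4))), 1) = Mul(Mul(-5, Rational(9, 4)), 1) = Mul(Rational(-45, 4), 1) = Rational(-45, 4)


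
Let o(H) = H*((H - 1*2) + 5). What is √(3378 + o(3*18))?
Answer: 2*√1614 ≈ 80.349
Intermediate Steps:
o(H) = H*(3 + H) (o(H) = H*((H - 2) + 5) = H*((-2 + H) + 5) = H*(3 + H))
√(3378 + o(3*18)) = √(3378 + (3*18)*(3 + 3*18)) = √(3378 + 54*(3 + 54)) = √(3378 + 54*57) = √(3378 + 3078) = √6456 = 2*√1614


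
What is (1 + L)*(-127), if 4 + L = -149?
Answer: 19304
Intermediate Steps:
L = -153 (L = -4 - 149 = -153)
(1 + L)*(-127) = (1 - 153)*(-127) = -152*(-127) = 19304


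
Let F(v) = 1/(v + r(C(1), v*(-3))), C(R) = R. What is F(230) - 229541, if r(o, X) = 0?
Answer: -52794429/230 ≈ -2.2954e+5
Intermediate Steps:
F(v) = 1/v (F(v) = 1/(v + 0) = 1/v)
F(230) - 229541 = 1/230 - 229541 = -52794429/230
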